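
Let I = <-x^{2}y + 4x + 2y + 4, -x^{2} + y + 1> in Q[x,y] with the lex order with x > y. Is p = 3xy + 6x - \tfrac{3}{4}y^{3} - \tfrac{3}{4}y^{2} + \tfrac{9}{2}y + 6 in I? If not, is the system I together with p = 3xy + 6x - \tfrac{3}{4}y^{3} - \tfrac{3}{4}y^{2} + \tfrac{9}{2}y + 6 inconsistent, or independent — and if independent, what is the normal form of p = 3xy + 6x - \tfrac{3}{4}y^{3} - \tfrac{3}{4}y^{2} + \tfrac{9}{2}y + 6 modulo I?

3xy + 6x - \tfrac{3}{4}y^{3} - \tfrac{3}{4}y^{2} + \tfrac{9}{2}y + 6 lies in I (it reduces to 0).

First compute the reduced Gröbner basis of I by Buchberger's algorithm.
f_1 = -x^{2}y + 4x + 2y + 4, LT = x^{2}y.
f_2 = -x^{2} + y + 1, LT = x^{2}.

S(f_1,f_2): lcm = x^{2}y. S = -4x + y^{2} - y - 4.
  reduce S modulo (f_1, f_2):
  remainder -4x + y^{2} - y - 4 ≠ 0; add h_3 = -4x + y^{2} - y - 4 to the basis.

S(f_1,h_3): lcm = x^{2}y. S = \tfrac{1}{4}xy^{3} - \tfrac{1}{4}xy^{2} - xy - 4x - 2y - 4.
  reduce S modulo (f_1, f_2, h_3):
  remainder \tfrac{1}{16}y^{5} - \tfrac{1}{8}y^{4} - \tfrac{7}{16}y^{3} - \tfrac{1}{2}y^{2} ≠ 0; add h_4 = \tfrac{1}{16}y^{5} - \tfrac{1}{8}y^{4} - \tfrac{7}{16}y^{3} - \tfrac{1}{2}y^{2} to the basis.

S(f_2,h_3): lcm = x^{2}. S = \tfrac{1}{4}xy^{2} - \tfrac{1}{4}xy - x - y - 1.
  reduce S modulo (f_1, f_2, h_3, h_4):
  remainder \tfrac{1}{16}y^{4} - \tfrac{1}{8}y^{3} - \tfrac{7}{16}y^{2} - \tfrac{1}{2}y ≠ 0; add h_5 = \tfrac{1}{16}y^{4} - \tfrac{1}{8}y^{3} - \tfrac{7}{16}y^{2} - \tfrac{1}{2}y to the basis.

The other S-polynomials (S(f_1,h_4), S(f_2,h_4), S(h_3,h_4), S(f_1,h_5), S(f_2,h_5), S(h_3,h_5), S(h_4,h_5)) all reduce to 0 modulo the current basis, so we have a Gröbner basis.
Inter-reduce: drop elements whose leading term is divisible by another's, tail-reduce, and make monic.
Reduced Gröbner basis: {x - \tfrac{1}{4}y^{2} + \tfrac{1}{4}y + 1, y^{4} - 2y^{3} - 7y^{2} - 8y}.
Label its elements g_1 = x - \tfrac{1}{4}y^{2} + \tfrac{1}{4}y + 1, g_2 = y^{4} - 2y^{3} - 7y^{2} - 8y.

Reduce p = 3xy + 6x - \tfrac{3}{4}y^{3} - \tfrac{3}{4}y^{2} + \tfrac{9}{2}y + 6 modulo G:
  leading term xy: subtract (3y)·g_1 from 3xy + 6x - \tfrac{3}{4}y^{3} - \tfrac{3}{4}y^{2} + \tfrac{9}{2}y + 6 → 6x - \tfrac{3}{2}y^{2} + \tfrac{3}{2}y + 6
  leading term x: subtract (6)·g_1 from 6x - \tfrac{3}{2}y^{2} + \tfrac{3}{2}y + 6 → 0
  normal form = 0.
Since the normal form is 0, p ∈ I.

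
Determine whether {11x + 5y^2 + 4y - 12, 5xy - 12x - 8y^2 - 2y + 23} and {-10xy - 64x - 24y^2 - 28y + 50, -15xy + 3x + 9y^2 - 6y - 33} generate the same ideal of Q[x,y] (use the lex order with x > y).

Since reduced Gröbner bases are canonical representatives of ideals under a given ordering, it suffices to compute and compare them.
Buchberger on the first generating set:
f_1 = 11x + 5y^2 + 4y - 12, LT = x.
f_2 = 5xy - 12x - 8y^2 - 2y + 23, LT = xy.

S(f_1,f_2): lcm = xy. S = 12/5x + 5/11y^3 + 108/55y^2 - 38/55y - 23/5.
  leading term x: subtract (12/55)·f_1 from 12/5x + 5/11y^3 + 108/55y^2 - 38/55y - 23/5 → 5/11y^3 + 48/55y^2 - 86/55y - 109/55
  leading term y^3: no divisor's leading term divides it; move 5/11y^3 to the remainder.
  leading term y^2: no divisor's leading term divides it; move 48/55y^2 to the remainder.
  leading term y: no divisor's leading term divides it; move -86/55y to the remainder.
  leading term 1: no divisor's leading term divides it; move -109/55 to the remainder.
  remainder 5/11y^3 + 48/55y^2 - 86/55y - 109/55 ≠ 0; add g_3 = 5/11y^3 + 48/55y^2 - 86/55y - 109/55 to the basis.

The other S-polynomials (S(f_1,g_3), S(f_2,g_3)) all reduce to 0 modulo the current basis, so we have a Gröbner basis.
Inter-reduce: drop elements whose leading term is divisible by another's, tail-reduce, and make monic.
Reduced Gröbner basis: {x + 5/11y^2 + 4/11y - 12/11, y^3 + 48/25y^2 - 86/25y - 109/25}.

Buchberger on the second generating set:
h_1 = -10xy - 64x - 24y^2 - 28y + 50, LT = xy.
h_2 = -15xy + 3x + 9y^2 - 6y - 33, LT = xy.

S(h_1,h_2): lcm = xy. S = 33/5x + 3y^2 + 12/5y - 36/5.
  leading term x: no divisor's leading term divides it; move 33/5x to the remainder.
  leading term y^2: no divisor's leading term divides it; move 3y^2 to the remainder.
  leading term y: no divisor's leading term divides it; move 12/5y to the remainder.
  leading term 1: no divisor's leading term divides it; move -36/5 to the remainder.
  remainder 33/5x + 3y^2 + 12/5y - 36/5 ≠ 0; add k_3 = 33/5x + 3y^2 + 12/5y - 36/5 to the basis.

S(h_1,k_3): lcm = xy. S = 32/5x - 5/11y^3 + 112/55y^2 + 214/55y - 5.
  leading term x: subtract (32/33)·k_3 from 32/5x - 5/11y^3 + 112/55y^2 + 214/55y - 5 → -5/11y^3 - 48/55y^2 + 86/55y + 109/55
  leading term y^3: no divisor's leading term divides it; move -5/11y^3 to the remainder.
  leading term y^2: no divisor's leading term divides it; move -48/55y^2 to the remainder.
  leading term y: no divisor's leading term divides it; move 86/55y to the remainder.
  leading term 1: no divisor's leading term divides it; move 109/55 to the remainder.
  remainder -5/11y^3 - 48/55y^2 + 86/55y + 109/55 ≠ 0; add k_4 = -5/11y^3 - 48/55y^2 + 86/55y + 109/55 to the basis.

The other S-polynomials (S(h_2,k_3), S(h_1,k_4), S(h_2,k_4), S(k_3,k_4)) all reduce to 0 modulo the current basis, so we have a Gröbner basis.
Inter-reduce: drop elements whose leading term is divisible by another's, tail-reduce, and make monic.
Reduced Gröbner basis: {x + 5/11y^2 + 4/11y - 12/11, y^3 + 48/25y^2 - 86/25y - 109/25}.

Same reduced basis, so the two generating sets span the same ideal.

Yes, the ideals are equal.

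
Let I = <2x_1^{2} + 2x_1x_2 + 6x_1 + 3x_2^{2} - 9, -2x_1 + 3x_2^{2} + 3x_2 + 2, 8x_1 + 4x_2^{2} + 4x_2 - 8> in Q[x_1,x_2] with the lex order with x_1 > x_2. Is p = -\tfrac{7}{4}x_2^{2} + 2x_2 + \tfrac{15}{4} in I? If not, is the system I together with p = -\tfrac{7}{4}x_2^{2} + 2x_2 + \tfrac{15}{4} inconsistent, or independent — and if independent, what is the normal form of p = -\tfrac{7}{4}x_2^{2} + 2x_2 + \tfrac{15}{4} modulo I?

First compute the reduced Gröbner basis of I by Buchberger's algorithm.
f_1 = 2x_1^{2} + 2x_1x_2 + 6x_1 + 3x_2^{2} - 9, LT = x_1^{2}.
f_2 = -2x_1 + 3x_2^{2} + 3x_2 + 2, LT = x_1.
f_3 = 8x_1 + 4x_2^{2} + 4x_2 - 8, LT = x_1.

S(f_1,f_2): lcm = x_1^{2}. S = \tfrac{3}{2}x_1x_2^{2} + \tfrac{5}{2}x_1x_2 + 4x_1 + \tfrac{3}{2}x_2^{2} - \tfrac{9}{2}.
  leading term x_1x_2^{2}: subtract (-\tfrac{3}{4}x_2^{2})·f_2 from \tfrac{3}{2}x_1x_2^{2} + \tfrac{5}{2}x_1x_2 + 4x_1 + \tfrac{3}{2}x_2^{2} - \tfrac{9}{2} → \tfrac{5}{2}x_1x_2 + 4x_1 + \tfrac{9}{4}x_2^{4} + \tfrac{9}{4}x_2^{3} + 3x_2^{2} - \tfrac{9}{2}
  leading term x_1x_2: subtract (-\tfrac{5}{4}x_2)·f_2 from \tfrac{5}{2}x_1x_2 + 4x_1 + \tfrac{9}{4}x_2^{4} + \tfrac{9}{4}x_2^{3} + 3x_2^{2} - \tfrac{9}{2} → 4x_1 + \tfrac{9}{4}x_2^{4} + 6x_2^{3} + \tfrac{27}{4}x_2^{2} + \tfrac{5}{2}x_2 - \tfrac{9}{2}
  leading term x_1: subtract (-2)·f_2 from 4x_1 + \tfrac{9}{4}x_2^{4} + 6x_2^{3} + \tfrac{27}{4}x_2^{2} + \tfrac{5}{2}x_2 - \tfrac{9}{2} → \tfrac{9}{4}x_2^{4} + 6x_2^{3} + \tfrac{51}{4}x_2^{2} + \tfrac{17}{2}x_2 - \tfrac{1}{2}
  leading term x_2^{4}: no divisor's leading term divides it; move \tfrac{9}{4}x_2^{4} to the remainder.
  leading term x_2^{3}: no divisor's leading term divides it; move 6x_2^{3} to the remainder.
  leading term x_2^{2}: no divisor's leading term divides it; move \tfrac{51}{4}x_2^{2} to the remainder.
  leading term x_2: no divisor's leading term divides it; move \tfrac{17}{2}x_2 to the remainder.
  leading term 1: no divisor's leading term divides it; move -\tfrac{1}{2} to the remainder.
  remainder \tfrac{9}{4}x_2^{4} + 6x_2^{3} + \tfrac{51}{4}x_2^{2} + \tfrac{17}{2}x_2 - \tfrac{1}{2} ≠ 0; add h_4 = \tfrac{9}{4}x_2^{4} + 6x_2^{3} + \tfrac{51}{4}x_2^{2} + \tfrac{17}{2}x_2 - \tfrac{1}{2} to the basis.

S(f_1,f_3): lcm = x_1^{2}. S = -\tfrac{1}{2}x_1x_2^{2} + \tfrac{1}{2}x_1x_2 + 4x_1 + \tfrac{3}{2}x_2^{2} - \tfrac{9}{2}.
  leading term x_1x_2^{2}: subtract (\tfrac{1}{4}x_2^{2})·f_2 from -\tfrac{1}{2}x_1x_2^{2} + \tfrac{1}{2}x_1x_2 + 4x_1 + \tfrac{3}{2}x_2^{2} - \tfrac{9}{2} → \tfrac{1}{2}x_1x_2 + 4x_1 - \tfrac{3}{4}x_2^{4} - \tfrac{3}{4}x_2^{3} + x_2^{2} - \tfrac{9}{2}
  leading term x_1x_2: subtract (-\tfrac{1}{4}x_2)·f_2 from \tfrac{1}{2}x_1x_2 + 4x_1 - \tfrac{3}{4}x_2^{4} - \tfrac{3}{4}x_2^{3} + x_2^{2} - \tfrac{9}{2} → 4x_1 - \tfrac{3}{4}x_2^{4} + \tfrac{7}{4}x_2^{2} + \tfrac{1}{2}x_2 - \tfrac{9}{2}
  leading term x_1: subtract (-2)·f_2 from 4x_1 - \tfrac{3}{4}x_2^{4} + \tfrac{7}{4}x_2^{2} + \tfrac{1}{2}x_2 - \tfrac{9}{2} → -\tfrac{3}{4}x_2^{4} + \tfrac{31}{4}x_2^{2} + \tfrac{13}{2}x_2 - \tfrac{1}{2}
  leading term x_2^{4}: subtract (-\tfrac{1}{3})·h_4 from -\tfrac{3}{4}x_2^{4} + \tfrac{31}{4}x_2^{2} + \tfrac{13}{2}x_2 - \tfrac{1}{2} → 2x_2^{3} + 12x_2^{2} + \tfrac{28}{3}x_2 - \tfrac{2}{3}
  leading term x_2^{3}: no divisor's leading term divides it; move 2x_2^{3} to the remainder.
  leading term x_2^{2}: no divisor's leading term divides it; move 12x_2^{2} to the remainder.
  leading term x_2: no divisor's leading term divides it; move \tfrac{28}{3}x_2 to the remainder.
  leading term 1: no divisor's leading term divides it; move -\tfrac{2}{3} to the remainder.
  remainder 2x_2^{3} + 12x_2^{2} + \tfrac{28}{3}x_2 - \tfrac{2}{3} ≠ 0; add h_5 = 2x_2^{3} + 12x_2^{2} + \tfrac{28}{3}x_2 - \tfrac{2}{3} to the basis.

S(f_2,f_3): lcm = x_1. S = -2x_2^{2} - 2x_2.
  leading term x_2^{2}: no divisor's leading term divides it; move -2x_2^{2} to the remainder.
  leading term x_2: no divisor's leading term divides it; move -2x_2 to the remainder.
  remainder -2x_2^{2} - 2x_2 ≠ 0; add h_6 = -2x_2^{2} - 2x_2 to the basis.

S(h_4,h_5): lcm = x_2^{4}. S = -\tfrac{10}{3}x_2^{3} + x_2^{2} + \tfrac{37}{9}x_2 - \tfrac{2}{9}.
  leading term x_2^{3}: subtract (-\tfrac{5}{3})·h_5 from -\tfrac{10}{3}x_2^{3} + x_2^{2} + \tfrac{37}{9}x_2 - \tfrac{2}{9} → 21x_2^{2} + \tfrac{59}{3}x_2 - \tfrac{4}{3}
  leading term x_2^{2}: subtract (-\tfrac{21}{2})·h_6 from 21x_2^{2} + \tfrac{59}{3}x_2 - \tfrac{4}{3} → -\tfrac{4}{3}x_2 - \tfrac{4}{3}
  leading term x_2: no divisor's leading term divides it; move -\tfrac{4}{3}x_2 to the remainder.
  leading term 1: no divisor's leading term divides it; move -\tfrac{4}{3} to the remainder.
  remainder -\tfrac{4}{3}x_2 - \tfrac{4}{3} ≠ 0; add h_7 = -\tfrac{4}{3}x_2 - \tfrac{4}{3} to the basis.

The other S-polynomials (S(f_1,h_4), S(f_2,h_4), S(f_3,h_4), S(f_1,h_5), S(f_2,h_5), S(f_3,h_5), S(f_1,h_6), S(f_2,h_6), S(f_3,h_6), S(h_4,h_6), S(h_5,h_6), S(f_1,h_7), S(f_2,h_7), S(f_3,h_7), S(h_4,h_7), S(h_5,h_7), S(h_6,h_7)) all reduce to 0 modulo the current basis, so we have a Gröbner basis.
Inter-reduce: drop elements whose leading term is divisible by another's, tail-reduce, and make monic.
Reduced Gröbner basis: {x_1 - 1, x_2 + 1}.
Label its elements g_1 = x_1 - 1, g_2 = x_2 + 1.

Reduce p = -\tfrac{7}{4}x_2^{2} + 2x_2 + \tfrac{15}{4} modulo G:
  leading term x_2^{2}: subtract (-\tfrac{7}{4}x_2)·g_2 from -\tfrac{7}{4}x_2^{2} + 2x_2 + \tfrac{15}{4} → \tfrac{15}{4}x_2 + \tfrac{15}{4}
  leading term x_2: subtract (\tfrac{15}{4})·g_2 from \tfrac{15}{4}x_2 + \tfrac{15}{4} → 0
  normal form = 0.
Since the normal form is 0, p ∈ I.

-\tfrac{7}{4}x_2^{2} + 2x_2 + \tfrac{15}{4} lies in I (it reduces to 0).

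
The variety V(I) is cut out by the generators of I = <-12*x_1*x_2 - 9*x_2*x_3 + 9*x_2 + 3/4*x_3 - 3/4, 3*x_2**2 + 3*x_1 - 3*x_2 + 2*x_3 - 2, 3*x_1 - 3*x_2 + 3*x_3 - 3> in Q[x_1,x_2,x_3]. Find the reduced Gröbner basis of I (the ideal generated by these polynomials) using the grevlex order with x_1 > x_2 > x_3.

G = {x_2**2 - 1/3*x_3 + 1/3, x_2*x_3 - x_2 - 13/12*x_3 + 13/12, x_3**2 - 265/48*x_3 + 217/48, x_1 - x_2 + x_3 - 1}

This is the nonlinear analogue of row-reducing a linear system.

f_1 = -12*x_1*x_2 - 9*x_2*x_3 + 9*x_2 + 3/4*x_3 - 3/4, LT = x_1*x_2.
f_2 = 3*x_2**2 + 3*x_1 - 3*x_2 + 2*x_3 - 2, LT = x_2**2.
f_3 = 3*x_1 - 3*x_2 + 3*x_3 - 3, LT = x_1.

S(f_1,f_2): lcm = x_1*x_2**2. S = 3/4*x_2**2*x_3 - x_1**2 + x_1*x_2 - 3/4*x_2**2 - 2/3*x_1*x_3 - 1/16*x_2*x_3 + 2/3*x_1 + 1/16*x_2.
  leading term x_2**2*x_3: subtract (1/4*x_3)·f_2 from 3/4*x_2**2*x_3 - x_1**2 + x_1*x_2 - 3/4*x_2**2 - 2/3*x_1*x_3 - 1/16*x_2*x_3 + 2/3*x_1 + 1/16*x_2 → -x_1**2 + x_1*x_2 - 3/4*x_2**2 - 17/12*x_1*x_3 + 11/16*x_2*x_3 - 1/2*x_3**2 + 2/3*x_1 + 1/16*x_2 + 1/2*x_3
  leading term x_1**2: subtract (-1/3*x_1)·f_3 from -x_1**2 + x_1*x_2 - 3/4*x_2**2 - 17/12*x_1*x_3 + 11/16*x_2*x_3 - 1/2*x_3**2 + 2/3*x_1 + 1/16*x_2 + 1/2*x_3 → -3/4*x_2**2 - 5/12*x_1*x_3 + 11/16*x_2*x_3 - 1/2*x_3**2 - 1/3*x_1 + 1/16*x_2 + 1/2*x_3
  leading term x_2**2: subtract (-1/4)·f_2 from -3/4*x_2**2 - 5/12*x_1*x_3 + 11/16*x_2*x_3 - 1/2*x_3**2 - 1/3*x_1 + 1/16*x_2 + 1/2*x_3 → -5/12*x_1*x_3 + 11/16*x_2*x_3 - 1/2*x_3**2 + 5/12*x_1 - 11/16*x_2 + x_3 - 1/2
  leading term x_1*x_3: subtract (-5/36*x_3)·f_3 from -5/12*x_1*x_3 + 11/16*x_2*x_3 - 1/2*x_3**2 + 5/12*x_1 - 11/16*x_2 + x_3 - 1/2 → 13/48*x_2*x_3 - 1/12*x_3**2 + 5/12*x_1 - 11/16*x_2 + 7/12*x_3 - 1/2
  leading term x_2*x_3: no divisor's leading term divides it; move 13/48*x_2*x_3 to the remainder.
  leading term x_3**2: no divisor's leading term divides it; move -1/12*x_3**2 to the remainder.
  leading term x_1: subtract (5/36)·f_3 from 5/12*x_1 - 11/16*x_2 + 7/12*x_3 - 1/2 → -13/48*x_2 + 1/6*x_3 - 1/12
  leading term x_2: no divisor's leading term divides it; move -13/48*x_2 to the remainder.
  leading term x_3: no divisor's leading term divides it; move 1/6*x_3 to the remainder.
  leading term 1: no divisor's leading term divides it; move -1/12 to the remainder.
  remainder 13/48*x_2*x_3 - 1/12*x_3**2 - 13/48*x_2 + 1/6*x_3 - 1/12 ≠ 0; add g_4 = 13/48*x_2*x_3 - 1/12*x_3**2 - 13/48*x_2 + 1/6*x_3 - 1/12 to the basis.

S(f_1,f_3): lcm = x_1*x_2. S = x_2**2 - 1/4*x_2*x_3 + 1/4*x_2 - 1/16*x_3 + 1/16.
  leading term x_2**2: subtract (1/3)·f_2 from x_2**2 - 1/4*x_2*x_3 + 1/4*x_2 - 1/16*x_3 + 1/16 → -1/4*x_2*x_3 - x_1 + 5/4*x_2 - 35/48*x_3 + 35/48
  leading term x_2*x_3: subtract (-12/13)·g_4 from -1/4*x_2*x_3 - x_1 + 5/4*x_2 - 35/48*x_3 + 35/48 → -1/13*x_3**2 - x_1 + x_2 - 359/624*x_3 + 407/624
  leading term x_3**2: no divisor's leading term divides it; move -1/13*x_3**2 to the remainder.
  leading term x_1: subtract (-1/3)·f_3 from -x_1 + x_2 - 359/624*x_3 + 407/624 → 265/624*x_3 - 217/624
  leading term x_3: no divisor's leading term divides it; move 265/624*x_3 to the remainder.
  leading term 1: no divisor's leading term divides it; move -217/624 to the remainder.
  remainder -1/13*x_3**2 + 265/624*x_3 - 217/624 ≠ 0; add g_5 = -1/13*x_3**2 + 265/624*x_3 - 217/624 to the basis.

The other S-polynomials (S(f_2,f_3), S(f_1,g_4), S(f_2,g_4), S(f_3,g_4), S(f_1,g_5), S(f_2,g_5), S(f_3,g_5), S(g_4,g_5)) all reduce to 0 modulo the current basis, so we have a Gröbner basis.
Inter-reduce: drop elements whose leading term is divisible by another's, tail-reduce, and make monic.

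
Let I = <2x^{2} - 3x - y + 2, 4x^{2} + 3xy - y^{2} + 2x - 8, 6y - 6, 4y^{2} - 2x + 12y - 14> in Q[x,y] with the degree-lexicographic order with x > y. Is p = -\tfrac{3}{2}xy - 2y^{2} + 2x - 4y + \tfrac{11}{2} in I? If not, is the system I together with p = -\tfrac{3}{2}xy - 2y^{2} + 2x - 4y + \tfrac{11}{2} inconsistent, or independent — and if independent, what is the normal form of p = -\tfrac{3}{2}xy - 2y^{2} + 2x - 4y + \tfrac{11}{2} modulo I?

-\tfrac{3}{2}xy - 2y^{2} + 2x - 4y + \tfrac{11}{2} lies in I (it reduces to 0).

First compute the reduced Gröbner basis of I by Buchberger's algorithm.
f_1 = 2x^{2} - 3x - y + 2, LT = x^{2}.
f_2 = 4x^{2} + 3xy - y^{2} + 2x - 8, LT = x^{2}.
f_3 = 6y - 6, LT = y.
f_4 = 4y^{2} - 2x + 12y - 14, LT = y^{2}.

S(f_1,f_2): lcm = x^{2}. S = -\tfrac{3}{4}xy + \tfrac{1}{4}y^{2} - 2x - \tfrac{1}{2}y + 3.
  leading term xy: subtract (-\tfrac{1}{8}x)·f_3 from -\tfrac{3}{4}xy + \tfrac{1}{4}y^{2} - 2x - \tfrac{1}{2}y + 3 → \tfrac{1}{4}y^{2} - \tfrac{11}{4}x - \tfrac{1}{2}y + 3
  leading term y^{2}: subtract (\tfrac{1}{24}y)·f_3 from \tfrac{1}{4}y^{2} - \tfrac{11}{4}x - \tfrac{1}{2}y + 3 → -\tfrac{11}{4}x - \tfrac{1}{4}y + 3
  leading term x: no divisor's leading term divides it; move -\tfrac{11}{4}x to the remainder.
  leading term y: subtract (-\tfrac{1}{24})·f_3 from -\tfrac{1}{4}y + 3 → \tfrac{11}{4}
  leading term 1: no divisor's leading term divides it; move \tfrac{11}{4} to the remainder.
  remainder -\tfrac{11}{4}x + \tfrac{11}{4} ≠ 0; add h_5 = -\tfrac{11}{4}x + \tfrac{11}{4} to the basis.

The other S-polynomials (S(f_1,f_3), S(f_1,f_4), S(f_2,f_3), S(f_2,f_4), S(f_3,f_4), S(f_1,h_5), S(f_2,h_5), S(f_3,h_5), S(f_4,h_5)) all reduce to 0 modulo the current basis, so we have a Gröbner basis.
Inter-reduce: drop elements whose leading term is divisible by another's, tail-reduce, and make monic.
Reduced Gröbner basis: {x - 1, y - 1}.
Label its elements g_1 = x - 1, g_2 = y - 1.

Reduce p = -\tfrac{3}{2}xy - 2y^{2} + 2x - 4y + \tfrac{11}{2} modulo G:
  leading term xy: subtract (-\tfrac{3}{2}y)·g_1 from -\tfrac{3}{2}xy - 2y^{2} + 2x - 4y + \tfrac{11}{2} → -2y^{2} + 2x - \tfrac{11}{2}y + \tfrac{11}{2}
  leading term y^{2}: subtract (-2y)·g_2 from -2y^{2} + 2x - \tfrac{11}{2}y + \tfrac{11}{2} → 2x - \tfrac{15}{2}y + \tfrac{11}{2}
  leading term x: subtract (2)·g_1 from 2x - \tfrac{15}{2}y + \tfrac{11}{2} → -\tfrac{15}{2}y + \tfrac{15}{2}
  leading term y: subtract (-\tfrac{15}{2})·g_2 from -\tfrac{15}{2}y + \tfrac{15}{2} → 0
  normal form = 0.
Since the normal form is 0, p ∈ I.

The remainder on division by a Gröbner basis is unique — it is the normal form.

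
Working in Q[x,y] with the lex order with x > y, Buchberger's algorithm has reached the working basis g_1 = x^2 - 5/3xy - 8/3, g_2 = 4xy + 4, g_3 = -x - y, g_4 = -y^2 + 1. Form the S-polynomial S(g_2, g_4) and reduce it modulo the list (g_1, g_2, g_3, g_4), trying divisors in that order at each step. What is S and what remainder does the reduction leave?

lcm(LM(g_2), LM(g_4)) = xy^2.
S = (lcm/LT(g_2))·g_2 − (lcm/LT(g_4))·g_4 = x + y.
Reduce S modulo (g_1, g_2, g_3, g_4) in that order:
  leading term x: subtract (-1)·g_3 from x + y → 0
The remainder is 0, so this S-polynomial contributes no new basis element.
An S-polynomial is built so that the two leading terms cancel; whether anything survives reduction is exactly the Gröbner-basis criterion.

S(g_2, g_4) = x + y; remainder on division = 0.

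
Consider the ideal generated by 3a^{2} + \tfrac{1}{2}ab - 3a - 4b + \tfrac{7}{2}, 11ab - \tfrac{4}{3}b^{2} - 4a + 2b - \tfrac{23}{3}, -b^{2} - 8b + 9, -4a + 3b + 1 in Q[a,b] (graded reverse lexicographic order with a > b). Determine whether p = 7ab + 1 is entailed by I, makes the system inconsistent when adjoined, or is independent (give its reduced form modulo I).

First compute the reduced Gröbner basis of I by Buchberger's algorithm.
f_1 = 3a^{2} + \tfrac{1}{2}ab - 3a - 4b + \tfrac{7}{2}, LT = a^{2}.
f_2 = 11ab - \tfrac{4}{3}b^{2} - 4a + 2b - \tfrac{23}{3}, LT = ab.
f_3 = -b^{2} - 8b + 9, LT = b^{2}.
f_4 = -4a + 3b + 1, LT = a.

S(f_1,f_2): lcm = a^{2}b. S = \tfrac{19}{66}ab^{2} + \tfrac{4}{11}a^{2} - \tfrac{13}{11}ab - \tfrac{4}{3}b^{2} + \tfrac{23}{33}a + \tfrac{7}{6}b.
  leading term ab^{2}: subtract (\tfrac{19}{726}b)·f_2 from \tfrac{19}{66}ab^{2} + \tfrac{4}{11}a^{2} - \tfrac{13}{11}ab - \tfrac{4}{3}b^{2} + \tfrac{23}{33}a + \tfrac{7}{6}b → \tfrac{38}{1089}b^{3} + \tfrac{4}{11}a^{2} - \tfrac{391}{363}ab - \tfrac{503}{363}b^{2} + \tfrac{23}{33}a + \tfrac{1489}{1089}b
  leading term b^{3}: subtract (-\tfrac{38}{1089}b)·f_3 from \tfrac{38}{1089}b^{3} + \tfrac{4}{11}a^{2} - \tfrac{391}{363}ab - \tfrac{503}{363}b^{2} + \tfrac{23}{33}a + \tfrac{1489}{1089}b → \tfrac{4}{11}a^{2} - \tfrac{391}{363}ab - \tfrac{1813}{1089}b^{2} + \tfrac{23}{33}a + \tfrac{1831}{1089}b
  leading term a^{2}: subtract (\tfrac{4}{33})·f_1 from \tfrac{4}{11}a^{2} - \tfrac{391}{363}ab - \tfrac{1813}{1089}b^{2} + \tfrac{23}{33}a + \tfrac{1831}{1089}b → -\tfrac{413}{363}ab - \tfrac{1813}{1089}b^{2} + \tfrac{35}{33}a + \tfrac{2359}{1089}b - \tfrac{14}{33}
  leading term ab: subtract (-\tfrac{413}{3993})·f_2 from -\tfrac{413}{363}ab - \tfrac{1813}{1089}b^{2} + \tfrac{35}{33}a + \tfrac{2359}{1089}b - \tfrac{14}{33} → -\tfrac{21595}{11979}b^{2} + \tfrac{861}{1331}a + \tfrac{28427}{11979}b - \tfrac{14581}{11979}
  leading term b^{2}: subtract (\tfrac{21595}{11979})·f_3 from -\tfrac{21595}{11979}b^{2} + \tfrac{861}{1331}a + \tfrac{28427}{11979}b - \tfrac{14581}{11979} → \tfrac{861}{1331}a + \tfrac{201187}{11979}b - \tfrac{208936}{11979}
  leading term a: subtract (-\tfrac{861}{5324})·f_4 from \tfrac{861}{1331}a + \tfrac{201187}{11979}b - \tfrac{208936}{11979} → \tfrac{827995}{47916}b - \tfrac{827995}{47916}
  leading term b: no divisor's leading term divides it; move \tfrac{827995}{47916}b to the remainder.
  leading term 1: no divisor's leading term divides it; move -\tfrac{827995}{47916} to the remainder.
  remainder \tfrac{827995}{47916}b - \tfrac{827995}{47916} ≠ 0; add h_5 = \tfrac{827995}{47916}b - \tfrac{827995}{47916} to the basis.

The other S-polynomials (S(f_1,f_3), S(f_1,f_4), S(f_2,f_3), S(f_2,f_4), S(f_3,f_4), S(f_1,h_5), S(f_2,h_5), S(f_3,h_5), S(f_4,h_5)) all reduce to 0 modulo the current basis, so we have a Gröbner basis.
Inter-reduce: drop elements whose leading term is divisible by another's, tail-reduce, and make monic.
Reduced Gröbner basis: {a - 1, b - 1}.
Label its elements g_1 = a - 1, g_2 = b - 1.

Reduce p = 7ab + 1 modulo G:
  leading term ab: subtract (7b)·g_1 from 7ab + 1 → 7b + 1
  leading term b: subtract (7)·g_2 from 7b + 1 → 8
  leading term 1: no divisor's leading term divides it; move 8 to the remainder.
  normal form = 8.
The normal form is nonzero, so p ∉ I. Since p minus its normal form lies in I, I + (p) = I + (r) where r = 8; decide whether this ideal is the whole ring.
Here r = 8 is a nonzero constant, hence a unit: 1 ∈ I + (p), the Gröbner basis of I + (p) is {1}, and the enlarged system has no common solution — adjoining p is inconsistent.

Adjoining 7ab + 1 makes the ideal the whole ring: the system is inconsistent.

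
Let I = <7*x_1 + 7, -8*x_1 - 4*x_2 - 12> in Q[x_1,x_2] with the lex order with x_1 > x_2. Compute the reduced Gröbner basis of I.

G = {x_1 + 1, x_2 + 1}

f_1 = 7*x_1 + 7, LT = x_1.
f_2 = -8*x_1 - 4*x_2 - 12, LT = x_1.

S(f_1,f_2): lcm = x_1. S = -1/2*x_2 - 1/2.
  reduce S modulo (f_1, f_2):
  remainder -1/2*x_2 - 1/2 ≠ 0; add g_3 = -1/2*x_2 - 1/2 to the basis.

The other S-polynomials (S(f_1,g_3), S(f_2,g_3)) all reduce to 0 modulo the current basis, so we have a Gröbner basis.
Inter-reduce: drop elements whose leading term is divisible by another's, tail-reduce, and make monic.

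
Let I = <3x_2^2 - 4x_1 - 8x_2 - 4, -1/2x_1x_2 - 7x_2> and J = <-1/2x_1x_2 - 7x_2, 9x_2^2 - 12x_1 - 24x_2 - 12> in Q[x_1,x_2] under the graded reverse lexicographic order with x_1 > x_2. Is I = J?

Equality of ideals is decidable: compute both reduced Gröbner bases (unique for the ordering) and check whether they agree.
Buchberger on the first generating set:
f_1 = 3x_2^2 - 4x_1 - 8x_2 - 4, LT = x_2^2.
f_2 = -1/2x_1x_2 - 7x_2, LT = x_1x_2.

S(f_1,f_2): lcm = x_1x_2^2. S = -4/3x_1^2 - 8/3x_1x_2 - 14x_2^2 - 4/3x_1.
  leading term x_1^2: no divisor's leading term divides it; move -4/3x_1^2 to the remainder.
  leading term x_1x_2: subtract (16/3)·f_2 from -8/3x_1x_2 - 14x_2^2 - 4/3x_1 → -14x_2^2 - 4/3x_1 + 112/3x_2
  leading term x_2^2: subtract (-14/3)·f_1 from -14x_2^2 - 4/3x_1 + 112/3x_2 → -20x_1 - 56/3
  leading term x_1: no divisor's leading term divides it; move -20x_1 to the remainder.
  leading term 1: no divisor's leading term divides it; move -56/3 to the remainder.
  remainder -4/3x_1^2 - 20x_1 - 56/3 ≠ 0; add g_3 = -4/3x_1^2 - 20x_1 - 56/3 to the basis.

The other S-polynomials (S(f_1,g_3), S(f_2,g_3)) all reduce to 0 modulo the current basis, so we have a Gröbner basis.
Inter-reduce: drop elements whose leading term is divisible by another's, tail-reduce, and make monic.
Reduced Gröbner basis: {x_1^2 + 15x_1 + 14, x_1x_2 + 14x_2, x_2^2 - 4/3x_1 - 8/3x_2 - 4/3}.

Buchberger on the second generating set:
h_1 = -1/2x_1x_2 - 7x_2, LT = x_1x_2.
h_2 = 9x_2^2 - 12x_1 - 24x_2 - 12, LT = x_2^2.

S(h_1,h_2): lcm = x_1x_2^2. S = 4/3x_1^2 + 8/3x_1x_2 + 14x_2^2 + 4/3x_1.
  leading term x_1^2: no divisor's leading term divides it; move 4/3x_1^2 to the remainder.
  leading term x_1x_2: subtract (-16/3)·h_1 from 8/3x_1x_2 + 14x_2^2 + 4/3x_1 → 14x_2^2 + 4/3x_1 - 112/3x_2
  leading term x_2^2: subtract (14/9)·h_2 from 14x_2^2 + 4/3x_1 - 112/3x_2 → 20x_1 + 56/3
  leading term x_1: no divisor's leading term divides it; move 20x_1 to the remainder.
  leading term 1: no divisor's leading term divides it; move 56/3 to the remainder.
  remainder 4/3x_1^2 + 20x_1 + 56/3 ≠ 0; add k_3 = 4/3x_1^2 + 20x_1 + 56/3 to the basis.

The other S-polynomials (S(h_1,k_3), S(h_2,k_3)) all reduce to 0 modulo the current basis, so we have a Gröbner basis.
Inter-reduce: drop elements whose leading term is divisible by another's, tail-reduce, and make monic.
Reduced Gröbner basis: {x_1^2 + 15x_1 + 14, x_1x_2 + 14x_2, x_2^2 - 4/3x_1 - 8/3x_2 - 4/3}.

These coincide, so the ideals are equal.

Yes, the ideals are equal.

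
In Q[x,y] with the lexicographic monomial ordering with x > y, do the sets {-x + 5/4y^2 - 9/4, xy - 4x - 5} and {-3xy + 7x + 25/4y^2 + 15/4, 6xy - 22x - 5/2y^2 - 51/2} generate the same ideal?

Since reduced Gröbner bases are canonical representatives of ideals under a given ordering, it suffices to compute and compare them.
Buchberger on the first generating set:
f_1 = -x + 5/4y^2 - 9/4, LT = x.
f_2 = xy - 4x - 5, LT = xy.

S(f_1,f_2): lcm = xy. S = 4x - 5/4y^3 + 9/4y + 5.
  leading term x: subtract (-4)·f_1 from 4x - 5/4y^3 + 9/4y + 5 → -5/4y^3 + 5y^2 + 9/4y - 4
  leading term y^3: no divisor's leading term divides it; move -5/4y^3 to the remainder.
  leading term y^2: no divisor's leading term divides it; move 5y^2 to the remainder.
  leading term y: no divisor's leading term divides it; move 9/4y to the remainder.
  leading term 1: no divisor's leading term divides it; move -4 to the remainder.
  remainder -5/4y^3 + 5y^2 + 9/4y - 4 ≠ 0; add g_3 = -5/4y^3 + 5y^2 + 9/4y - 4 to the basis.

The other S-polynomials (S(f_1,g_3), S(f_2,g_3)) all reduce to 0 modulo the current basis, so we have a Gröbner basis.
Inter-reduce: drop elements whose leading term is divisible by another's, tail-reduce, and make monic.
Reduced Gröbner basis: {x - 5/4y^2 + 9/4, y^3 - 4y^2 - 9/5y + 16/5}.

Buchberger on the second generating set:
h_1 = -3xy + 7x + 25/4y^2 + 15/4, LT = xy.
h_2 = 6xy - 22x - 5/2y^2 - 51/2, LT = xy.

S(h_1,h_2): lcm = xy. S = 4/3x - 5/3y^2 + 3.
  leading term x: no divisor's leading term divides it; move 4/3x to the remainder.
  leading term y^2: no divisor's leading term divides it; move -5/3y^2 to the remainder.
  leading term 1: no divisor's leading term divides it; move 3 to the remainder.
  remainder 4/3x - 5/3y^2 + 3 ≠ 0; add k_3 = 4/3x - 5/3y^2 + 3 to the basis.

S(h_1,k_3): lcm = xy. S = -7/3x + 5/4y^3 - 25/12y^2 - 9/4y - 5/4.
  leading term x: subtract (-7/4)·k_3 from -7/3x + 5/4y^3 - 25/12y^2 - 9/4y - 5/4 → 5/4y^3 - 5y^2 - 9/4y + 4
  leading term y^3: no divisor's leading term divides it; move 5/4y^3 to the remainder.
  leading term y^2: no divisor's leading term divides it; move -5y^2 to the remainder.
  leading term y: no divisor's leading term divides it; move -9/4y to the remainder.
  leading term 1: no divisor's leading term divides it; move 4 to the remainder.
  remainder 5/4y^3 - 5y^2 - 9/4y + 4 ≠ 0; add k_4 = 5/4y^3 - 5y^2 - 9/4y + 4 to the basis.

The other S-polynomials (S(h_2,k_3), S(h_1,k_4), S(h_2,k_4), S(k_3,k_4)) all reduce to 0 modulo the current basis, so we have a Gröbner basis.
Inter-reduce: drop elements whose leading term is divisible by another's, tail-reduce, and make monic.
Reduced Gröbner basis: {x - 5/4y^2 + 9/4, y^3 - 4y^2 - 9/5y + 16/5}.

The two bases agree; hence the ideals are identical.

Yes, the ideals are equal.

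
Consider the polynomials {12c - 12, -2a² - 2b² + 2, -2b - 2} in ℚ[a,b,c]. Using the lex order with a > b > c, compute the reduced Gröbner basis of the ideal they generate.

G = {a², b + 1, c - 1}

This is the nonlinear analogue of row-reducing a linear system.

f_1 = 12c - 12, LT = c.
f_2 = -2a² - 2b² + 2, LT = a².
f_3 = -2b - 2, LT = b.

The S-polynomials (S(f_1,f_2), S(f_1,f_3), S(f_2,f_3)) all reduce to 0 modulo the current basis, so we have a Gröbner basis.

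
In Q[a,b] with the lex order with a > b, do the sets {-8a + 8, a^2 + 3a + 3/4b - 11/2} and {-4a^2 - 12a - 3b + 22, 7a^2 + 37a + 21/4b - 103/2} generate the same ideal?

For a fixed monomial order, each ideal has a unique reduced Gröbner basis; comparing bases decides equality.
Buchberger on the first generating set:
f_1 = -8a + 8, LT = a.
f_2 = a^2 + 3a + 3/4b - 11/2, LT = a^2.

S(f_1,f_2): lcm = a^2. S = -4a - 3/4b + 11/2.
  leading term a: subtract (1/2)·f_1 from -4a - 3/4b + 11/2 → -3/4b + 3/2
  leading term b: no divisor's leading term divides it; move -3/4b to the remainder.
  leading term 1: no divisor's leading term divides it; move 3/2 to the remainder.
  remainder -3/4b + 3/2 ≠ 0; add g_3 = -3/4b + 3/2 to the basis.

The other S-polynomials (S(f_1,g_3), S(f_2,g_3)) all reduce to 0 modulo the current basis, so we have a Gröbner basis.
Inter-reduce: drop elements whose leading term is divisible by another's, tail-reduce, and make monic.
Reduced Gröbner basis: {a - 1, b - 2}.

Buchberger on the second generating set:
h_1 = -4a^2 - 12a - 3b + 22, LT = a^2.
h_2 = 7a^2 + 37a + 21/4b - 103/2, LT = a^2.

S(h_1,h_2): lcm = a^2. S = -16/7a + 13/7.
  leading term a: no divisor's leading term divides it; move -16/7a to the remainder.
  leading term 1: no divisor's leading term divides it; move 13/7 to the remainder.
  remainder -16/7a + 13/7 ≠ 0; add k_3 = -16/7a + 13/7 to the basis.

S(h_1,k_3): lcm = a^2. S = 61/16a + 3/4b - 11/2.
  leading term a: subtract (-427/256)·k_3 from 61/16a + 3/4b - 11/2 → 3/4b - 615/256
  leading term b: no divisor's leading term divides it; move 3/4b to the remainder.
  leading term 1: no divisor's leading term divides it; move -615/256 to the remainder.
  remainder 3/4b - 615/256 ≠ 0; add k_4 = 3/4b - 615/256 to the basis.

The other S-polynomials (S(h_2,k_3), S(h_1,k_4), S(h_2,k_4), S(k_3,k_4)) all reduce to 0 modulo the current basis, so we have a Gröbner basis.
Inter-reduce: drop elements whose leading term is divisible by another's, tail-reduce, and make monic.
Reduced Gröbner basis: {a - 13/16, b - 205/64}.

The bases are distinct; the ideals are different.

No, the ideals differ.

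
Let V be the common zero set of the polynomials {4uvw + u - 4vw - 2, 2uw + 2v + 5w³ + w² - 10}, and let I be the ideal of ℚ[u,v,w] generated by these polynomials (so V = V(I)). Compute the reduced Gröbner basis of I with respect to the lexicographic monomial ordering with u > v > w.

f_1 = 4uvw + u - 4vw - 2, LT = uvw.
f_2 = 2uw + 2v + 5w³ + w² - 10, LT = uw.

S(f_1,f_2): lcm = uvw. S = ¼u - v² - 5/2vw³ - ½vw² - vw + 5v - ½.
  leading term u: no divisor's leading term divides it; move ¼u to the remainder.
  leading term v²: no divisor's leading term divides it; move -v² to the remainder.
  leading term vw³: no divisor's leading term divides it; move -5/2vw³ to the remainder.
  leading term vw²: no divisor's leading term divides it; move -½vw² to the remainder.
  leading term vw: no divisor's leading term divides it; move -vw to the remainder.
  leading term v: no divisor's leading term divides it; move 5v to the remainder.
  leading term 1: no divisor's leading term divides it; move -½ to the remainder.
  remainder ¼u - v² - 5/2vw³ - ½vw² - vw + 5v - ½ ≠ 0; add g_3 = ¼u - v² - 5/2vw³ - ½vw² - vw + 5v - ½ to the basis.

S(f_1,g_3): lcm = uvw. S = ¼u + 4v³w + 10v²w⁴ + 2v²w³ + 4v²w² - 20v²w + vw - ½.
  leading term u: subtract (1)·g_3 from ¼u + 4v³w + 10v²w⁴ + 2v²w³ + 4v²w² - 20v²w + vw - ½ → 4v³w + 10v²w⁴ + 2v²w³ + 4v²w² - 20v²w + v² + 5/2vw³ + ½vw² + 2vw - 5v
  leading term v³w: no divisor's leading term divides it; move 4v³w to the remainder.
  leading term v²w⁴: no divisor's leading term divides it; move 10v²w⁴ to the remainder.
  leading term v²w³: no divisor's leading term divides it; move 2v²w³ to the remainder.
  leading term v²w²: no divisor's leading term divides it; move 4v²w² to the remainder.
  leading term v²w: no divisor's leading term divides it; move -20v²w to the remainder.
  leading term v²: no divisor's leading term divides it; move v² to the remainder.
  leading term vw³: no divisor's leading term divides it; move 5/2vw³ to the remainder.
  leading term vw²: no divisor's leading term divides it; move ½vw² to the remainder.
  leading term vw: no divisor's leading term divides it; move 2vw to the remainder.
  leading term v: no divisor's leading term divides it; move -5v to the remainder.
  remainder 4v³w + 10v²w⁴ + 2v²w³ + 4v²w² - 20v²w + v² + 5/2vw³ + ½vw² + 2vw - 5v ≠ 0; add g_4 = 4v³w + 10v²w⁴ + 2v²w³ + 4v²w² - 20v²w + v² + 5/2vw³ + ½vw² + 2vw - 5v to the basis.

S(f_2,g_3): lcm = uw. S = 4v²w + 10vw⁴ + 2vw³ + 4vw² - 20vw + v + 5/2w³ + ½w² + 2w - 5.
  leading term v²w: no divisor's leading term divides it; move 4v²w to the remainder.
  leading term vw⁴: no divisor's leading term divides it; move 10vw⁴ to the remainder.
  leading term vw³: no divisor's leading term divides it; move 2vw³ to the remainder.
  leading term vw²: no divisor's leading term divides it; move 4vw² to the remainder.
  leading term vw: no divisor's leading term divides it; move -20vw to the remainder.
  leading term v: no divisor's leading term divides it; move v to the remainder.
  leading term w³: no divisor's leading term divides it; move 5/2w³ to the remainder.
  leading term w²: no divisor's leading term divides it; move ½w² to the remainder.
  leading term w: no divisor's leading term divides it; move 2w to the remainder.
  leading term 1: no divisor's leading term divides it; move -5 to the remainder.
  remainder 4v²w + 10vw⁴ + 2vw³ + 4vw² - 20vw + v + 5/2w³ + ½w² + 2w - 5 ≠ 0; add g_5 = 4v²w + 10vw⁴ + 2vw³ + 4vw² - 20vw + v + 5/2w³ + ½w² + 2w - 5 to the basis.

The other S-polynomials (S(f_1,g_4), S(f_2,g_4), S(g_3,g_4), S(f_1,g_5), S(f_2,g_5), S(g_3,g_5), S(g_4,g_5)) all reduce to 0 modulo the current basis, so we have a Gröbner basis.
Inter-reduce: drop elements whose leading term is divisible by another's, tail-reduce, and make monic.

G = {u - 4v² - 10vw³ - 2vw² - 4vw + 20v - 2, v²w + 5/2vw⁴ + ½vw³ + vw² - 5vw + ¼v + ⅝w³ + ⅛w² + ½w - 5/4}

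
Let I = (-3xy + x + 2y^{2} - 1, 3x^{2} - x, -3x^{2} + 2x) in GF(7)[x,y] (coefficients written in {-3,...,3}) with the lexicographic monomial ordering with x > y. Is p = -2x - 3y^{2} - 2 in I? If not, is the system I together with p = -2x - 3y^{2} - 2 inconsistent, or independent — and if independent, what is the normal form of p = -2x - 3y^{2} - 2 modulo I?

-2x - 3y^{2} - 2 lies in I (it reduces to 0).

First compute the reduced Gröbner basis of I by Buchberger's algorithm.
f_1 = -3xy + x + 2y^{2} - 1, LT = xy.
f_2 = 3x^{2} - x, LT = x^{2}.
f_3 = -3x^{2} + 2x, LT = x^{2}.

S(f_1,f_2): lcm = x^{2}y. S = 2x^{2} - 3xy^{2} - 2xy - 2x.
  leading term x^{2}: subtract (3)·f_2 from 2x^{2} - 3xy^{2} - 2xy - 2x → -3xy^{2} - 2xy + x
  leading term xy^{2}: subtract (y)·f_1 from -3xy^{2} - 2xy + x → -3xy + x - 2y^{3} + y
  leading term xy: subtract (1)·f_1 from -3xy + x - 2y^{3} + y → -2y^{3} - 2y^{2} + y + 1
  leading term y^{3}: no divisor's leading term divides it; move -2y^{3} to the remainder.
  leading term y^{2}: no divisor's leading term divides it; move -2y^{2} to the remainder.
  leading term y: no divisor's leading term divides it; move y to the remainder.
  leading term 1: no divisor's leading term divides it; move 1 to the remainder.
  remainder -2y^{3} - 2y^{2} + y + 1 ≠ 0; add h_4 = -2y^{3} - 2y^{2} + y + 1 to the basis.

S(f_1,f_3): lcm = x^{2}y. S = 2x^{2} - 3xy^{2} + 3xy - 2x.
  leading term x^{2}: subtract (3)·f_2 from 2x^{2} - 3xy^{2} + 3xy - 2x → -3xy^{2} + 3xy + x
  leading term xy^{2}: subtract (y)·f_1 from -3xy^{2} + 3xy + x → 2xy + x - 2y^{3} + y
  leading term xy: subtract (-3)·f_1 from 2xy + x - 2y^{3} + y → -3x - 2y^{3} - y^{2} + y - 3
  leading term x: no divisor's leading term divides it; move -3x to the remainder.
  leading term y^{3}: subtract (1)·h_4 from -2y^{3} - y^{2} + y - 3 → y^{2} + 3
  leading term y^{2}: no divisor's leading term divides it; move y^{2} to the remainder.
  leading term 1: no divisor's leading term divides it; move 3 to the remainder.
  remainder -3x + y^{2} + 3 ≠ 0; add h_5 = -3x + y^{2} + 3 to the basis.

S(f_2,f_3): lcm = x^{2}. S = -2x.
  leading term x: subtract (3)·h_5 from -2x → -3y^{2} - 2
  leading term y^{2}: no divisor's leading term divides it; move -3y^{2} to the remainder.
  leading term 1: no divisor's leading term divides it; move -2 to the remainder.
  remainder -3y^{2} - 2 ≠ 0; add h_6 = -3y^{2} - 2 to the basis.

The other S-polynomials (S(f_1,h_4), S(f_2,h_4), S(f_3,h_4), S(f_1,h_5), S(f_2,h_5), S(f_3,h_5), S(h_4,h_5), S(f_1,h_6), S(f_2,h_6), S(f_3,h_6), S(h_4,h_6), S(h_5,h_6)) all reduce to 0 modulo the current basis, so we have a Gröbner basis.
Inter-reduce: drop elements whose leading term is divisible by another's, tail-reduce, and make monic.
Reduced Gröbner basis: {x, y^{2} + 3}.
Label its elements g_1 = x, g_2 = y^{2} + 3.

Reduce p = -2x - 3y^{2} - 2 modulo G:
  leading term x: subtract (-2)·g_1 from -2x - 3y^{2} - 2 → -3y^{2} - 2
  leading term y^{2}: subtract (-3)·g_2 from -3y^{2} - 2 → 0
  normal form = 0.
Since the normal form is 0, p ∈ I.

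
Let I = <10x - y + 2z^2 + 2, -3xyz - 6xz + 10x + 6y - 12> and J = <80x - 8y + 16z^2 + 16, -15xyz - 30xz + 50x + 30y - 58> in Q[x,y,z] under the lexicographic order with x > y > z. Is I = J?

No, the ideals differ.

Equality of ideals is decidable: compute both reduced Gröbner bases (unique for the ordering) and check whether they agree.
Buchberger on the first generating set:
f_1 = 10x - y + 2z^2 + 2, LT = x.
f_2 = -3xyz - 6xz + 10x + 6y - 12, LT = xyz.

S(f_1,f_2): lcm = xyz. S = -2xz + 10/3x - 1/10y^2z + 1/5yz^3 + 1/5yz + 2y - 4.
  reduce S modulo (f_1, f_2):
  remainder -1/10y^2z + 1/5yz^3 + 7/3y + 2/5z^3 - 2/3z^2 + 2/5z - 14/3 ≠ 0; add g_3 = -1/10y^2z + 1/5yz^3 + 7/3y + 2/5z^3 - 2/3z^2 + 2/5z - 14/3 to the basis.

The other S-polynomials (S(f_1,g_3), S(f_2,g_3)) all reduce to 0 modulo the current basis, so we have a Gröbner basis.
Inter-reduce: drop elements whose leading term is divisible by another's, tail-reduce, and make monic.
Reduced Gröbner basis: {x - 1/10y + 1/5z^2 + 1/5, y^2z - 2yz^3 - 70/3y - 4z^3 + 20/3z^2 - 4z + 140/3}.

Buchberger on the second generating set:
h_1 = 80x - 8y + 16z^2 + 16, LT = x.
h_2 = -15xyz - 30xz + 50x + 30y - 58, LT = xyz.

S(h_1,h_2): lcm = xyz. S = -2xz + 10/3x - 1/10y^2z + 1/5yz^3 + 1/5yz + 2y - 58/15.
  reduce S modulo (h_1, h_2):
  remainder -1/10y^2z + 1/5yz^3 + 7/3y + 2/5z^3 - 2/3z^2 + 2/5z - 68/15 ≠ 0; add k_3 = -1/10y^2z + 1/5yz^3 + 7/3y + 2/5z^3 - 2/3z^2 + 2/5z - 68/15 to the basis.

The other S-polynomials (S(h_1,k_3), S(h_2,k_3)) all reduce to 0 modulo the current basis, so we have a Gröbner basis.
Inter-reduce: drop elements whose leading term is divisible by another's, tail-reduce, and make monic.
Reduced Gröbner basis: {x - 1/10y + 1/5z^2 + 1/5, y^2z - 2yz^3 - 70/3y - 4z^3 + 20/3z^2 - 4z + 136/3}.

The bases are distinct; the ideals are different.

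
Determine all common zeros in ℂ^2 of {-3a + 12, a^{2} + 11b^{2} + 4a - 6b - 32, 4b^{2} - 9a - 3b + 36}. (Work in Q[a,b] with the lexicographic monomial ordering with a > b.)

{(4, 0)}

Compute a lex Gröbner basis by Buchberger's algorithm.
f_1 = -3a + 12, LT = a.
f_2 = a^{2} + 4a + 11b^{2} - 6b - 32, LT = a^{2}.
f_3 = -9a + 4b^{2} - 3b + 36, LT = a.

S(f_1,f_2): lcm = a^{2}. S = -8a - 11b^{2} + 6b + 32.
  reduce S modulo (f_1, f_2, f_3):
  remainder -11b^{2} + 6b ≠ 0; add h_4 = -11b^{2} + 6b to the basis.

S(f_1,f_3): lcm = a. S = \tfrac{4}{9}b^{2} - \tfrac{1}{3}b.
  reduce S modulo (f_1, f_2, f_3, h_4):
  remainder -\tfrac{1}{11}b ≠ 0; add h_5 = -\tfrac{1}{11}b to the basis.

The other S-polynomials (S(f_2,f_3), S(f_1,h_4), S(f_2,h_4), S(f_3,h_4), S(f_1,h_5), S(f_2,h_5), S(f_3,h_5), S(h_4,h_5)) all reduce to 0 modulo the current basis, so we have a Gröbner basis.
Inter-reduce: drop elements whose leading term is divisible by another's, tail-reduce, and make monic.
Reduced Gröbner basis: {a - 4, b}.

Since the basis is lex-ordered, b is univariate in b. Its roots are {0}. Back-substituting each root into the other basis elements fixes the other coordinates.
  b = 0: the earlier basis element becomes a - 4 = 0, giving a = 4 — point (4, 0).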